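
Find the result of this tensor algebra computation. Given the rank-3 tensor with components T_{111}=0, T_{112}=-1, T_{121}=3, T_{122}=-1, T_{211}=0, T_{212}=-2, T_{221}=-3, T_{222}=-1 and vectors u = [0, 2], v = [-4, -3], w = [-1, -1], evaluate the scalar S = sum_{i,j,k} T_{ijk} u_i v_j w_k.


S = sum over i,j,k of T_{ijk} u_i v_j w_k. Expanding all 8 terms:
T_{111}*u_1*v_1*w_1 = 0*0*-4*-1 = 0  (running total: 0)
T_{112}*u_1*v_1*w_2 = -1*0*-4*-1 = 0  (running total: 0)
T_{121}*u_1*v_2*w_1 = 3*0*-3*-1 = 0  (running total: 0)
T_{122}*u_1*v_2*w_2 = -1*0*-3*-1 = 0  (running total: 0)
T_{211}*u_2*v_1*w_1 = 0*2*-4*-1 = 0  (running total: 0)
T_{212}*u_2*v_1*w_2 = -2*2*-4*-1 = -16  (running total: -16)
T_{221}*u_2*v_2*w_1 = -3*2*-3*-1 = -18  (running total: -34)
T_{222}*u_2*v_2*w_2 = -1*2*-3*-1 = -6  (running total: -40)
S = -40

-40


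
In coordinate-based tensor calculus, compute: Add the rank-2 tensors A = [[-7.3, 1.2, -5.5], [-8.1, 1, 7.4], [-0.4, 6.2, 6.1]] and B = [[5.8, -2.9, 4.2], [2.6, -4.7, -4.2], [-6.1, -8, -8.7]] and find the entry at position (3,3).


Tensor addition is component-wise: (A + B)_{ij} = A_{ij} + B_{ij}.
A_{33} = 6.1
B_{33} = -8.7
(A + B)_{33} = 6.1 + -8.7 = -2.6

-2.6


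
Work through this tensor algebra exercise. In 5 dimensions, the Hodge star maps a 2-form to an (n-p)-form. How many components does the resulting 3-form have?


The Hodge dual of a p-form on an n-dimensional manifold is an (n-p)-form.
n = 5, p = 2, so dual degree = 5 - 2 = 3
The number of components is C(n, n-p) = C(5, 3) = 10

10


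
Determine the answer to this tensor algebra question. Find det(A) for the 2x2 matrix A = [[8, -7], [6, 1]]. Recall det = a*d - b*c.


For a 2x2 matrix [[a, b], [c, d]], det = a*d - b*c.
a = 8, b = -7, c = 6, d = 1
a*d = 8 * 1 = 8
b*c = -7 * 6 = -42
det = 8 - -42 = 50

50


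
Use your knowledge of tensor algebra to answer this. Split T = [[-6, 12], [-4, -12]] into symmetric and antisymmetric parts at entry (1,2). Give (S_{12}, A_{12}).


T_{12} = 12
T_{21} = -4
S_{12} = (12 + -4)/2 = 8/2 = 4
A_{12} = (12 - -4)/2 = 16/2 = 8
Check: S + A = 4 + 8 = 12 = T_{12}.

(4, 8)


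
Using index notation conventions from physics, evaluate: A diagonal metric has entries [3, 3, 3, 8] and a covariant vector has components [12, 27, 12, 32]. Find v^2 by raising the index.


To raise an index with a diagonal metric: v^i = v_i / g_{ii}.
For index 2: v_2 = 27, g_{22} = 3
v^2 = 27 / 3 = 9

9


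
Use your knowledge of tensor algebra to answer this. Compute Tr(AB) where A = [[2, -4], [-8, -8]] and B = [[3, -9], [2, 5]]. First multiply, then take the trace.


Tr(AB) = sum_i (AB)_{ii} where (AB)_{ii} = sum_k A_{ik} B_{ki}.
(AB)_{11} = 2*3 + -4*2 = -2
(AB)_{22} = -8*-9 + -8*5 = 32
Tr(AB) = -2 + 32 = 30

30


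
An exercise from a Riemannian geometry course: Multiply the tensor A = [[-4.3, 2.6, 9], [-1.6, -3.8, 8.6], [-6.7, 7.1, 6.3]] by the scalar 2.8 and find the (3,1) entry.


Scalar multiplication: (cA)_{ij} = c * A_{ij}.
c = 2.8
A_{31} = -6.7
(cA)_{31} = 2.8 * -6.7 = -18.76

-18.76


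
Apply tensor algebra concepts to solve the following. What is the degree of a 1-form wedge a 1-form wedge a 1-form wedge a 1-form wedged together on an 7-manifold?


The degree of a wedge product is the sum of the degrees of the individual forms.
Degrees: 1, 1, 1, 1
Total degree = 1 + 1 + 1 + 1 = 4

4


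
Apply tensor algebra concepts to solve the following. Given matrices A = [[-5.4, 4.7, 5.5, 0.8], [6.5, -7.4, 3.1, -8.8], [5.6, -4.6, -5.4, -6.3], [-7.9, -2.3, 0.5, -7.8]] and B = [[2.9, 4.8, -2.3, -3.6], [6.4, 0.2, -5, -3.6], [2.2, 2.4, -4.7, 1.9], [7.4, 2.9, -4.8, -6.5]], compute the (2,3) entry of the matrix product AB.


(AB)_{ij} = sum_k A_{ik} B_{kj}.
For i=2, j=3:
A_{21} * B_{13} = 6.5 * -2.3 = -14.95
A_{22} * B_{23} = -7.4 * -5 = 37
A_{23} * B_{33} = 3.1 * -4.7 = -14.57
A_{24} * B_{43} = -8.8 * -4.8 = 42.24
Sum = -14.95 + 37 + -14.57 + 42.24 = 49.72

49.72


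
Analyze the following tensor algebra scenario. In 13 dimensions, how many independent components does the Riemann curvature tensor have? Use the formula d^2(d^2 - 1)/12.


The Riemann tensor in d dimensions has d^2(d^2 - 1)/12 independent components.
d = 13, so d^2 = 169
d^2 - 1 = 168
d^2(d^2 - 1) = 169 * 168 = 28392
Divide by 12: 28392 / 12 = 2366

2366


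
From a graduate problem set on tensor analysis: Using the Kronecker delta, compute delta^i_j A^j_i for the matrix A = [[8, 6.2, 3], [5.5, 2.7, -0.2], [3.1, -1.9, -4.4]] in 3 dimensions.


The contraction (trace) of a rank-2 tensor is the sum of its diagonal elements.
Diagonal entries: A[1,1] = 8, A[2,2] = 2.7, A[3,3] = -4.4
Tr(A) = 8 + 2.7 + -4.4 = 6.3

6.3


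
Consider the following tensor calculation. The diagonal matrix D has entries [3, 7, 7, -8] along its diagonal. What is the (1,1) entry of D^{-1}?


For a diagonal matrix, the inverse has entries (D^{-1})_{ii} = 1/d_{ii}.
The diagonal entries are: d_{11} = 3, d_{22} = 7, d_{33} = 7, d_{44} = -8
We need (D^{-1})_{11} = 1/d_{11} = 1/3 = 1/3

1/3


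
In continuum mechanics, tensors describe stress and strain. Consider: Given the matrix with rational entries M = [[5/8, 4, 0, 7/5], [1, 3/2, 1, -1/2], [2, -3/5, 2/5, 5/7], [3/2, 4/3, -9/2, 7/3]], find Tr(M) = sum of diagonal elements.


The trace is the sum of diagonal entries.
Diagonal: M[1,1] = 5/8, M[2,2] = 3/2, M[3,3] = 2/5, M[4,4] = 7/3
Tr(M) = 5/8 + 3/2 + 2/5 + 7/3
Computing step by step:
After adding M[1,1]: 5/8
After adding M[2,2]: 17/8
After adding M[3,3]: 101/40
After adding M[4,4]: 583/120
Tr(M) = 583/120

583/120


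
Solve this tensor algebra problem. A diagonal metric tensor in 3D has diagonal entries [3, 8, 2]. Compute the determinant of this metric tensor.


For a diagonal metric, the determinant is the product of diagonal entries.
Diagonal entries: 3, 8, 2
det(g) = 3 * 8 * 2 = 48

48


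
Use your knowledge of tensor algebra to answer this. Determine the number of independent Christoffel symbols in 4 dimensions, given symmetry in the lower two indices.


Christoffel symbols Gamma^k_{ij} are symmetric in i,j, so there are d * d(d+1)/2 independent symbols.
d = 4
d(d+1)/2 = 4 * 5 / 2 = 10
Total = 4 * 10 = 40

40


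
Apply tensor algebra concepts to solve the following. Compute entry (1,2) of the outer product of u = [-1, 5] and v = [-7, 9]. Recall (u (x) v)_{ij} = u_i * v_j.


The outer product entry T_{ij} = u_i * v_j.
We need i=1, j=2.
u_1 = -1, v_2 = 9
T_{1,2} = -1 * 9 = -9

-9


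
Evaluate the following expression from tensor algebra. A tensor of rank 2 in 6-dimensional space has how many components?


The number of components of a rank-r tensor in d dimensions is d^r.
Here d = 6 and r = 2.
6^2 = 36

36


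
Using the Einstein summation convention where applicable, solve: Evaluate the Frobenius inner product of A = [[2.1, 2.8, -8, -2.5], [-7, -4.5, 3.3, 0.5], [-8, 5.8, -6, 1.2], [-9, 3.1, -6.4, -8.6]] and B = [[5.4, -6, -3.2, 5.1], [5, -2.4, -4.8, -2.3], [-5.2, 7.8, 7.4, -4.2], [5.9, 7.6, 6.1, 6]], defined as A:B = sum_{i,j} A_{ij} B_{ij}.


A:B = sum over all i,j of A_{ij} * B_{ij}.
Row 1: 2.1*5.4=11.34, 2.8*-6=-16.8, -8*-3.2=25.6, -2.5*5.1=-12.75 => row sum = 7.39
Row 2: -7*5=-35, -4.5*-2.4=10.8, 3.3*-4.8=-15.84, 0.5*-2.3=-1.15 => row sum = -41.19
Row 3: -8*-5.2=41.6, 5.8*7.8=45.24, -6*7.4=-44.4, 1.2*-4.2=-5.04 => row sum = 37.4
Row 4: -9*5.9=-53.1, 3.1*7.6=23.56, -6.4*6.1=-39.04, -8.6*6=-51.6 => row sum = -120.18
Total = 7.39 + -41.19 + 37.4 + -120.18 = -116.58

-116.58


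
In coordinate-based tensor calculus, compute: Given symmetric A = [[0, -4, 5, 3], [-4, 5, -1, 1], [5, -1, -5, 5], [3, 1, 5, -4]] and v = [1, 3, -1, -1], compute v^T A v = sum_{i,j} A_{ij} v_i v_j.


First compute Av:
(Av)_1 = 0*1 + -4*3 + 5*-1 + 3*-1 = -20
(Av)_2 = -4*1 + 5*3 + -1*-1 + 1*-1 = 11
(Av)_3 = 5*1 + -1*3 + -5*-1 + 5*-1 = 2
(Av)_4 = 3*1 + 1*3 + 5*-1 + -4*-1 = 5
Av = [-20, 11, 2, 5]
Then v^T (Av) = 1*-20 + 3*11 + -1*2 + -1*5
= -20 + 33 + -2 + -5 = 6

6


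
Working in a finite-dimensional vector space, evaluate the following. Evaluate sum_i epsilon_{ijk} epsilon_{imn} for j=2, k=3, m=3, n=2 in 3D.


Using the identity: epsilon_{ijk} epsilon_{imn} = delta_{jm} delta_{kn} - delta_{jn} delta_{km}.
delta_{23} = 0
delta_{32} = 0
delta_{22} = 1
delta_{33} = 1
Result = 0 * 0 - 1 * 1 = 0 - 1 = -1

-1


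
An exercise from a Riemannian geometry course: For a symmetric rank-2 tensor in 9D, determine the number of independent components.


A symmetric rank-2 tensor in d dimensions has d(d+1)/2 independent components.
d = 9
d(d+1)/2 = 9 * 10 / 2 = 90 / 2 = 45

45


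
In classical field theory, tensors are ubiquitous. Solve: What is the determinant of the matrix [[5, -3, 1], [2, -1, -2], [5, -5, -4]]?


Expanding along the first row, det(A) = a11*M_11 - a12*M_12 + a13*M_13, where M_1j is the (1,j) minor.
Minor M_11 = -1*-4 - -2*-5 = -6
Minor M_12 = 2*-4 - -2*5 = 2
Minor M_13 = 2*-5 - -1*5 = -5
det = 5*(-6) - -3*(2) + 1*(-5)
    = -30 - -6 + -5
    = -29

-29


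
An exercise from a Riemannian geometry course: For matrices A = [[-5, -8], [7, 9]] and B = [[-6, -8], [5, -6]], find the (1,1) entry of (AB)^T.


(AB)^T_{ij} = (AB)_{ji} = sum_k A_{jk} B_{ki}.
For i=1, j=1 we need (AB)_{11}:
A_{11} * B_{11} = -5 * -6 = 30
A_{12} * B_{21} = -8 * 5 = -40
Sum = 30 + -40 = -10

-10


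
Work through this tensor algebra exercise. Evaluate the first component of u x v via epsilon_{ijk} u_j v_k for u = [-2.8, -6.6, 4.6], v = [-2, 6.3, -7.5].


(u x v)_1 = sum_{j,k} epsilon_{1jk} u_j v_k. Only permutations of (1,2,3) contribute; the two non-zero terms are:
eps_{123} u_2 v_3 = 1 * -6.6 * -7.5 = 49.5
eps_{132} u_3 v_2 = -1 * 4.6 * 6.3 = -28.98
(u x v)_1 = 20.52

20.52


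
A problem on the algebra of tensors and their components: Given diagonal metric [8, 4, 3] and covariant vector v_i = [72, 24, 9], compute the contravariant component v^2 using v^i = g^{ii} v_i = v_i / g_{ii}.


To raise an index with a diagonal metric: v^i = v_i / g_{ii}.
For index 2: v_2 = 24, g_{22} = 4
v^2 = 24 / 4 = 6

6


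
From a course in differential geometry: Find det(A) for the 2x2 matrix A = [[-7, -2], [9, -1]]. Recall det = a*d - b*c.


For a 2x2 matrix [[a, b], [c, d]], det = a*d - b*c.
a = -7, b = -2, c = 9, d = -1
a*d = -7 * -1 = 7
b*c = -2 * 9 = -18
det = 7 - -18 = 25

25


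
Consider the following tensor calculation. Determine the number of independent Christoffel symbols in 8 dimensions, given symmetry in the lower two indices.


Christoffel symbols Gamma^k_{ij} are symmetric in i,j, so there are d * d(d+1)/2 independent symbols.
d = 8
d(d+1)/2 = 8 * 9 / 2 = 36
Total = 8 * 36 = 288

288


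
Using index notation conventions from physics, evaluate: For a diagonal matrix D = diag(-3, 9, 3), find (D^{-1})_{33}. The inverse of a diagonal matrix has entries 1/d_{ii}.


For a diagonal matrix, the inverse has entries (D^{-1})_{ii} = 1/d_{ii}.
The diagonal entries are: d_{11} = -3, d_{22} = 9, d_{33} = 3
We need (D^{-1})_{33} = 1/d_{33} = 1/3 = 1/3

1/3


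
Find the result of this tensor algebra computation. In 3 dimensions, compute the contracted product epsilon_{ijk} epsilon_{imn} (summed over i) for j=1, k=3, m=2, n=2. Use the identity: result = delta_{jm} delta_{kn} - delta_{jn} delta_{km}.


Using the identity: epsilon_{ijk} epsilon_{imn} = delta_{jm} delta_{kn} - delta_{jn} delta_{km}.
delta_{12} = 0
delta_{32} = 0
delta_{12} = 0
delta_{32} = 0
Result = 0 * 0 - 0 * 0 = 0 - 0 = 0

0


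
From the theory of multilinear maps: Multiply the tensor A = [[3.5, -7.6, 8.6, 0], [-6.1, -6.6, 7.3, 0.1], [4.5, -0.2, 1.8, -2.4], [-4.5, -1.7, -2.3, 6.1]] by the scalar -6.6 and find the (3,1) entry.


Scalar multiplication: (cA)_{ij} = c * A_{ij}.
c = -6.6
A_{31} = 4.5
(cA)_{31} = -6.6 * 4.5 = -29.7

-29.7


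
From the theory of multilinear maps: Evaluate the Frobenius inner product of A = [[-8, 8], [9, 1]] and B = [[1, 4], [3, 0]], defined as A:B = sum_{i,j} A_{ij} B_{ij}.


A:B = sum over all i,j of A_{ij} * B_{ij}.
Row 1: -8*1=-8, 8*4=32 => row sum = 24
Row 2: 9*3=27, 1*0=0 => row sum = 27
Total = 24 + 27 = 51

51


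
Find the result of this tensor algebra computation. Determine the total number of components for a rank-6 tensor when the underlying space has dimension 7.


The number of components of a rank-r tensor in d dimensions is d^r.
Here d = 7 and r = 6.
7^6 = 117649

117649


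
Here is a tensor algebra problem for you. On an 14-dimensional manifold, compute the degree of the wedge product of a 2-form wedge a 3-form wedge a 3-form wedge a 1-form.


The degree of a wedge product is the sum of the degrees of the individual forms.
Degrees: 2, 3, 3, 1
Total degree = 2 + 3 + 3 + 1 = 9

9


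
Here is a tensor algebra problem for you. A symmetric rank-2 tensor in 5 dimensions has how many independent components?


A symmetric rank-2 tensor in d dimensions has d(d+1)/2 independent components.
d = 5
d(d+1)/2 = 5 * 6 / 2 = 30 / 2 = 15

15


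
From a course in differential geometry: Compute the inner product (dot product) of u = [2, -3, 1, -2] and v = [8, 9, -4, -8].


The inner product u . v = sum of u_i * v_i.
Term-by-term: 2 * 8, -3 * 9, 1 * -4, -2 * -8
Products: 16, -27, -4, 16
Sum = 16 + -27 + -4 + 16 = 1

1


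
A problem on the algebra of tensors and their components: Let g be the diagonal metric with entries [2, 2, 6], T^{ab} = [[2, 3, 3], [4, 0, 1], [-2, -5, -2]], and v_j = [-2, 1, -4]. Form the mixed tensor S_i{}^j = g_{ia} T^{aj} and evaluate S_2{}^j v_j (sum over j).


Step 1: lower the first index. For a diagonal metric, g_{ia} T^{aj} = g_{ii} T^{ij} (no sum on i).
g_{22} = 2
S_2{}^1 = 2 * T^{21} = 2 * 4 = 8
S_2{}^2 = 2 * T^{22} = 2 * 0 = 0
S_2{}^3 = 2 * T^{23} = 2 * 1 = 2
Step 2: contract S_2{}^j with v_j.
S_2{}^1 * v_1 = 8 * -2 = -16
S_2{}^2 * v_2 = 0 * 1 = 0
S_2{}^3 * v_3 = 2 * -4 = -8
Result = -16 + 0 + -8 = -24

-24


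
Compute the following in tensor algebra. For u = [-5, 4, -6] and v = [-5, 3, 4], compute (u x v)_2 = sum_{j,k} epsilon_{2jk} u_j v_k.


(u x v)_2 = sum_{j,k} epsilon_{2jk} u_j v_k. Only permutations of (1,2,3) contribute; the two non-zero terms are:
eps_{213} u_1 v_3 = -1 * -5 * 4 = 20
eps_{231} u_3 v_1 = 1 * -6 * -5 = 30
(u x v)_2 = 50

50


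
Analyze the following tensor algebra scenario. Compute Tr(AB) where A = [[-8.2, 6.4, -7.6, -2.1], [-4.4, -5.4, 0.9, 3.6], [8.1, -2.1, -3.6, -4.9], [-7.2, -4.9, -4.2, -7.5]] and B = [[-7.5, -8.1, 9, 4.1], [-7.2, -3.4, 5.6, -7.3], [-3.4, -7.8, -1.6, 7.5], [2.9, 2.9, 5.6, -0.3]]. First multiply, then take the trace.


Tr(AB) = sum_i (AB)_{ii} where (AB)_{ii} = sum_k A_{ik} B_{ki}.
(AB)_{11} = -8.2*-7.5 + 6.4*-7.2 + -7.6*-3.4 + -2.1*2.9 = 35.17
(AB)_{22} = -4.4*-8.1 + -5.4*-3.4 + 0.9*-7.8 + 3.6*2.9 = 57.42
(AB)_{33} = 8.1*9 + -2.1*5.6 + -3.6*-1.6 + -4.9*5.6 = 39.46
(AB)_{44} = -7.2*4.1 + -4.9*-7.3 + -4.2*7.5 + -7.5*-0.3 = -23
Tr(AB) = 35.17 + 57.42 + 39.46 + -23 = 109.05

109.05


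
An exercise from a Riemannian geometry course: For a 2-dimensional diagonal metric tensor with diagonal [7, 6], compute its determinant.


For a diagonal metric, the determinant is the product of diagonal entries.
Diagonal entries: 7, 6
det(g) = 7 * 6 = 42

42


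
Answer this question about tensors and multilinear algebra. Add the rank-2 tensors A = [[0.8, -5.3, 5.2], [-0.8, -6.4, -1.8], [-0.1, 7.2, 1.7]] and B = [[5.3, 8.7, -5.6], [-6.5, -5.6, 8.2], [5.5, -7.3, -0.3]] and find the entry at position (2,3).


Tensor addition is component-wise: (A + B)_{ij} = A_{ij} + B_{ij}.
A_{23} = -1.8
B_{23} = 8.2
(A + B)_{23} = -1.8 + 8.2 = 6.4

6.4


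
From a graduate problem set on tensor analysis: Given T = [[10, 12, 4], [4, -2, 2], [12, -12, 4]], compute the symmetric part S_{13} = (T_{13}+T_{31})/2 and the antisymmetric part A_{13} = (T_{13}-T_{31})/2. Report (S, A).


T_{13} = 4
T_{31} = 12
S_{13} = (4 + 12)/2 = 16/2 = 8
A_{13} = (4 - 12)/2 = -8/2 = -4
Check: S + A = 8 + -4 = 4 = T_{13}.

(8, -4)


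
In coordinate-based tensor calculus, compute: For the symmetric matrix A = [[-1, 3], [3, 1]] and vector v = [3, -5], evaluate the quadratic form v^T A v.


First compute Av:
(Av)_1 = -1*3 + 3*-5 = -18
(Av)_2 = 3*3 + 1*-5 = 4
Av = [-18, 4]
Then v^T (Av) = 3*-18 + -5*4
= -54 + -20 = -74

-74


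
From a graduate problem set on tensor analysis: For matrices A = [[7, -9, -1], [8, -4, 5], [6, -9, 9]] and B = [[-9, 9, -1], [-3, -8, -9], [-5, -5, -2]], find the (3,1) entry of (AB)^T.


(AB)^T_{ij} = (AB)_{ji} = sum_k A_{jk} B_{ki}.
For i=3, j=1 we need (AB)_{13}:
A_{11} * B_{13} = 7 * -1 = -7
A_{12} * B_{23} = -9 * -9 = 81
A_{13} * B_{33} = -1 * -2 = 2
Sum = -7 + 81 + 2 = 76

76


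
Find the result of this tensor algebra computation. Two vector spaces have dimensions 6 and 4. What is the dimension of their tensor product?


The dimension of a tensor product is the product of dimensions.
dim(V) = 6, dim(W) = 4
dim(V (x) W) = 6 * 4 = 24

24


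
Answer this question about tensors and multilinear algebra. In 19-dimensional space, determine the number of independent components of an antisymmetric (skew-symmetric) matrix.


An antisymmetric rank-2 tensor satisfies A_{ij} = -A_{ji}, so diagonal entries are zero.
The independent components are the upper-triangular entries: C(n, 2) = n(n-1)/2.
n = 19
C(19, 2) = 19 * 18 / 2 = 342 / 2 = 171

171


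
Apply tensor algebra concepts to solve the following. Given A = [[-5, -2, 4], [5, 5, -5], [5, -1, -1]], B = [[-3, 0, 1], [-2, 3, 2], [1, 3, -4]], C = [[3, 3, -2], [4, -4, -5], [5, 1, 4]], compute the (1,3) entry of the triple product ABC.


(ABC)_{13} = sum_m (AB)_{1m} C_{m3}. First compute row 1 of AB.
(AB)_{11} = -5*-3 + -2*-2 + 4*1 = 23
(AB)_{12} = -5*0 + -2*3 + 4*3 = 6
(AB)_{13} = -5*1 + -2*2 + 4*-4 = -25
Now contract with column 3 of C:
(AB)_{11} * C_{13} = 23 * -2 = -46
(AB)_{12} * C_{23} = 6 * -5 = -30
(AB)_{13} * C_{33} = -25 * 4 = -100
(ABC)_{13} = -46 + -30 + -100 = -176

-176


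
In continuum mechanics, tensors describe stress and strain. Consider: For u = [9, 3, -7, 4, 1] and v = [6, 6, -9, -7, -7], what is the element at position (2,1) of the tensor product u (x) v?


The outer product entry T_{ij} = u_i * v_j.
We need i=2, j=1.
u_2 = 3, v_1 = 6
T_{2,1} = 3 * 6 = 18

18


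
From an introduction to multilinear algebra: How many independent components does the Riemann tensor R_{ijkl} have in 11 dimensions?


The Riemann tensor in d dimensions has d^2(d^2 - 1)/12 independent components.
d = 11, so d^2 = 121
d^2 - 1 = 120
d^2(d^2 - 1) = 121 * 120 = 14520
Divide by 12: 14520 / 12 = 1210

1210


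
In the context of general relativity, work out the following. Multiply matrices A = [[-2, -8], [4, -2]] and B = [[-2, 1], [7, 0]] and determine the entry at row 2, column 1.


(AB)_{ij} = sum_k A_{ik} B_{kj}.
For i=2, j=1:
A_{21} * B_{11} = 4 * -2 = -8
A_{22} * B_{21} = -2 * 7 = -14
Sum = -8 + -14 = -22

-22


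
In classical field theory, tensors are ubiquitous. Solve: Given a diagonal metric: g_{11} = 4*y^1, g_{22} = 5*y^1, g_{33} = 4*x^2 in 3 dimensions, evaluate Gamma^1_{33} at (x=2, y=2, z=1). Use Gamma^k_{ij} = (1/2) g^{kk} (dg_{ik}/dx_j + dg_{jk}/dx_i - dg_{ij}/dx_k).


For a diagonal metric, Gamma^k_{ij} = (1/2) g^{kk} (dg_{ik}/dx_j + dg_{jk}/dx_i - dg_{ij}/dx_k).
The metric is diagonal, so g_{ab} = 0 for a != b.
At the given point: g_{11} = 8, g_{22} = 10, g_{33} = 16
g^{11} = 1/8
dg_{31}/dx_3 = 0 (off-diagonal)
dg_{31}/dx_3 = 0 (off-diagonal)
dg_{33}/dx_1 = dg_{33}/dx_1 = 16
Numerator = 0 + 0 - 16 = -16
Gamma^1_{33} = -16 / (2 * 8) = -1

-1


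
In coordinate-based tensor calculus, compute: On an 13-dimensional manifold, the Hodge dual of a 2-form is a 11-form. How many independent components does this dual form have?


The Hodge dual of a p-form on an n-dimensional manifold is an (n-p)-form.
n = 13, p = 2, so dual degree = 13 - 2 = 11
The number of components is C(n, n-p) = C(13, 11) = 78

78


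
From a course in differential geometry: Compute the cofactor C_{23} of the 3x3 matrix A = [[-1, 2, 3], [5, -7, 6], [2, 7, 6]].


To find cofactor C_{23}, delete row 2 and column 3.
The resulting 2x2 submatrix is: [[-1, 2], [2, 7]]
Minor M_{23} = -1*7 - 2*2
  = -7 - 4 = -11
Sign = (-1)^(2+3) = (-1)^5 = -1
Cofactor C_{23} = -1 * -11 = 11

11


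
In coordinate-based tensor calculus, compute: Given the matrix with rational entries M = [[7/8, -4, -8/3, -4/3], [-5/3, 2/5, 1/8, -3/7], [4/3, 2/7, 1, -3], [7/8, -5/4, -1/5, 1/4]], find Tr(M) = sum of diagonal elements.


The trace is the sum of diagonal entries.
Diagonal: M[1,1] = 7/8, M[2,2] = 2/5, M[3,3] = 1, M[4,4] = 1/4
Tr(M) = 7/8 + 2/5 + 1 + 1/4
Computing step by step:
After adding M[1,1]: 7/8
After adding M[2,2]: 51/40
After adding M[3,3]: 91/40
After adding M[4,4]: 101/40
Tr(M) = 101/40

101/40


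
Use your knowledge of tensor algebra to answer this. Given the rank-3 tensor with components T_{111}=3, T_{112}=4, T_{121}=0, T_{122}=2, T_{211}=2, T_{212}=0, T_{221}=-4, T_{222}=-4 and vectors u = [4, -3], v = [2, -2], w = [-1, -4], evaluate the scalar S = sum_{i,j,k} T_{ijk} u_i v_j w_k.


S = sum over i,j,k of T_{ijk} u_i v_j w_k. Expanding all 8 terms:
T_{111}*u_1*v_1*w_1 = 3*4*2*-1 = -24  (running total: -24)
T_{112}*u_1*v_1*w_2 = 4*4*2*-4 = -128  (running total: -152)
T_{121}*u_1*v_2*w_1 = 0*4*-2*-1 = 0  (running total: -152)
T_{122}*u_1*v_2*w_2 = 2*4*-2*-4 = 64  (running total: -88)
T_{211}*u_2*v_1*w_1 = 2*-3*2*-1 = 12  (running total: -76)
T_{212}*u_2*v_1*w_2 = 0*-3*2*-4 = 0  (running total: -76)
T_{221}*u_2*v_2*w_1 = -4*-3*-2*-1 = 24  (running total: -52)
T_{222}*u_2*v_2*w_2 = -4*-3*-2*-4 = 96  (running total: 44)
S = 44

44


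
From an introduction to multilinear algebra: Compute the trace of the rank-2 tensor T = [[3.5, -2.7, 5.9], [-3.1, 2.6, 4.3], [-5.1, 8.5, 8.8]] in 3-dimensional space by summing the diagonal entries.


The contraction (trace) of a rank-2 tensor is the sum of its diagonal elements.
Diagonal entries: A[1,1] = 3.5, A[2,2] = 2.6, A[3,3] = 8.8
Tr(A) = 3.5 + 2.6 + 8.8 = 14.9

14.9


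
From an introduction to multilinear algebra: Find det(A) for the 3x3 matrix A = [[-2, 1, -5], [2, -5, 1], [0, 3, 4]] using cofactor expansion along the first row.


Expanding along the first row, det(A) = a11*M_11 - a12*M_12 + a13*M_13, where M_1j is the (1,j) minor.
Minor M_11 = -5*4 - 1*3 = -23
Minor M_12 = 2*4 - 1*0 = 8
Minor M_13 = 2*3 - -5*0 = 6
det = -2*(-23) - 1*(8) + -5*(6)
    = 46 - 8 + -30
    = 8

8


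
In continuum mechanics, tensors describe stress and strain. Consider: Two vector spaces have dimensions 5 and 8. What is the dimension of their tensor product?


The dimension of a tensor product is the product of dimensions.
dim(V) = 5, dim(W) = 8
dim(V (x) W) = 5 * 8 = 40

40


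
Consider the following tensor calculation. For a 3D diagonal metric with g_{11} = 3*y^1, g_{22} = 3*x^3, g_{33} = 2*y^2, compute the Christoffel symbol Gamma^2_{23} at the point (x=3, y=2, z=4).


For a diagonal metric, Gamma^k_{ij} = (1/2) g^{kk} (dg_{ik}/dx_j + dg_{jk}/dx_i - dg_{ij}/dx_k).
The metric is diagonal, so g_{ab} = 0 for a != b.
At the given point: g_{11} = 6, g_{22} = 81, g_{33} = 8
g^{22} = 1/81
dg_{22}/dx_3 = dg_{22}/dx_3 = 0
dg_{32}/dx_2 = 0 (off-diagonal)
dg_{23}/dx_2 = 0 (off-diagonal)
Numerator = 0 + 0 - 0 = 0
Gamma^2_{23} = 0 / (2 * 81) = 0

0


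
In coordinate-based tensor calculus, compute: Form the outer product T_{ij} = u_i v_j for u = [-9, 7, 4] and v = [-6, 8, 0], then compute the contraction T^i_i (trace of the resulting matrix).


The outer product gives T_{ij} = u_i v_j.
The trace (contraction) is Tr(T) = sum_i T_{ii} = sum_i u_i v_i.
Diagonal entries:
T_{11} = u_1 * v_1 = -9 * -6 = 54
T_{22} = u_2 * v_2 = 7 * 8 = 56
T_{33} = u_3 * v_3 = 4 * 0 = 0
Tr(T) = 54 + 56 + 0 = 110

110


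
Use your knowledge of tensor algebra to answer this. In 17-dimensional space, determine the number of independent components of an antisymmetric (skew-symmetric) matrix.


An antisymmetric rank-2 tensor satisfies A_{ij} = -A_{ji}, so diagonal entries are zero.
The independent components are the upper-triangular entries: C(n, 2) = n(n-1)/2.
n = 17
C(17, 2) = 17 * 16 / 2 = 272 / 2 = 136

136


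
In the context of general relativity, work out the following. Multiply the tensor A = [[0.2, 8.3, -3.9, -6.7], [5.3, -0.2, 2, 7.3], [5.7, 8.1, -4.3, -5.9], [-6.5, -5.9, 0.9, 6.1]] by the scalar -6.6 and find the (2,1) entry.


Scalar multiplication: (cA)_{ij} = c * A_{ij}.
c = -6.6
A_{21} = 5.3
(cA)_{21} = -6.6 * 5.3 = -34.98

-34.98


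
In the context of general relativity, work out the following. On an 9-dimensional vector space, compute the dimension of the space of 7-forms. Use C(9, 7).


The dimension of the space of p-forms on an n-dimensional space is C(n, p).
n = 9, p = 7
C(9, 7) = 9! / (7! * 2!) = 36

36


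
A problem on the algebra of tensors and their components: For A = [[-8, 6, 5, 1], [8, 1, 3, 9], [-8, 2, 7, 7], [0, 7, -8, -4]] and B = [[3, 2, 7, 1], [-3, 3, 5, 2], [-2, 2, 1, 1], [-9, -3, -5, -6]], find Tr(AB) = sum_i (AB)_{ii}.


Tr(AB) = sum_i (AB)_{ii} where (AB)_{ii} = sum_k A_{ik} B_{ki}.
(AB)_{11} = -8*3 + 6*-3 + 5*-2 + 1*-9 = -61
(AB)_{22} = 8*2 + 1*3 + 3*2 + 9*-3 = -2
(AB)_{33} = -8*7 + 2*5 + 7*1 + 7*-5 = -74
(AB)_{44} = 0*1 + 7*2 + -8*1 + -4*-6 = 30
Tr(AB) = -61 + -2 + -74 + 30 = -107

-107


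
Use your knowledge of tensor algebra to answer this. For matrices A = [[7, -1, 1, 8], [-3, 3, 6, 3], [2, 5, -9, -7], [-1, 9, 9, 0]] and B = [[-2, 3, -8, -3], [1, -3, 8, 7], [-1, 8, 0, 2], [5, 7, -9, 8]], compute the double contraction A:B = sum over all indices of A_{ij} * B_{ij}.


A:B = sum over all i,j of A_{ij} * B_{ij}.
Row 1: 7*-2=-14, -1*3=-3, 1*-8=-8, 8*-3=-24 => row sum = -49
Row 2: -3*1=-3, 3*-3=-9, 6*8=48, 3*7=21 => row sum = 57
Row 3: 2*-1=-2, 5*8=40, -9*0=0, -7*2=-14 => row sum = 24
Row 4: -1*5=-5, 9*7=63, 9*-9=-81, 0*8=0 => row sum = -23
Total = -49 + 57 + 24 + -23 = 9

9


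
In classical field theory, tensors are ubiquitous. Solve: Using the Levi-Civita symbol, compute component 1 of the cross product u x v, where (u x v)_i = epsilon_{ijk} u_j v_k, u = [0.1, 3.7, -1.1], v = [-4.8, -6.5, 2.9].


(u x v)_1 = sum_{j,k} epsilon_{1jk} u_j v_k. Only permutations of (1,2,3) contribute; the two non-zero terms are:
eps_{123} u_2 v_3 = 1 * 3.7 * 2.9 = 10.73
eps_{132} u_3 v_2 = -1 * -1.1 * -6.5 = -7.15
(u x v)_1 = 3.58

3.58


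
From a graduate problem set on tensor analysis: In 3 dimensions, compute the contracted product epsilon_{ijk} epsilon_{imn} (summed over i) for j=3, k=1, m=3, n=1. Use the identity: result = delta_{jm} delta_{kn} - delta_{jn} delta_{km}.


Using the identity: epsilon_{ijk} epsilon_{imn} = delta_{jm} delta_{kn} - delta_{jn} delta_{km}.
delta_{33} = 1
delta_{11} = 1
delta_{31} = 0
delta_{13} = 0
Result = 1 * 1 - 0 * 0 = 1 - 0 = 1

1


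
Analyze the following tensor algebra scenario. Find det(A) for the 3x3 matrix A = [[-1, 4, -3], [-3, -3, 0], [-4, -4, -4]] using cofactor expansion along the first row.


Expanding along the first row, det(A) = a11*M_11 - a12*M_12 + a13*M_13, where M_1j is the (1,j) minor.
Minor M_11 = -3*-4 - 0*-4 = 12
Minor M_12 = -3*-4 - 0*-4 = 12
Minor M_13 = -3*-4 - -3*-4 = 0
det = -1*(12) - 4*(12) + -3*(0)
    = -12 - 48 + 0
    = -60

-60


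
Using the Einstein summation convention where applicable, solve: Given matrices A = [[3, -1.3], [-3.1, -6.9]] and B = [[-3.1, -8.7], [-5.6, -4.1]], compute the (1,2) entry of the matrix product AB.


(AB)_{ij} = sum_k A_{ik} B_{kj}.
For i=1, j=2:
A_{11} * B_{12} = 3 * -8.7 = -26.1
A_{12} * B_{22} = -1.3 * -4.1 = 5.33
Sum = -26.1 + 5.33 = -20.77

-20.77


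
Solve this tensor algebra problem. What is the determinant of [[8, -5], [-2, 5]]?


For a 2x2 matrix [[a, b], [c, d]], det = a*d - b*c.
a = 8, b = -5, c = -2, d = 5
a*d = 8 * 5 = 40
b*c = -5 * -2 = 10
det = 40 - 10 = 30

30


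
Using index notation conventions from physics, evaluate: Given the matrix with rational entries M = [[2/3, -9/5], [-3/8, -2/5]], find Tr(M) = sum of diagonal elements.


The trace is the sum of diagonal entries.
Diagonal: M[1,1] = 2/3, M[2,2] = -2/5
Tr(M) = 2/3 + -2/5
Computing step by step:
After adding M[1,1]: 2/3
After adding M[2,2]: 4/15
Tr(M) = 4/15

4/15


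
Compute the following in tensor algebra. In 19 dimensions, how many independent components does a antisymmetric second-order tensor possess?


A antisymmetric rank-2 tensor in d dimensions has d(d-1)/2 independent components.
d = 19
d(d-1)/2 = 19 * 18 / 2 = 342 / 2 = 171

171


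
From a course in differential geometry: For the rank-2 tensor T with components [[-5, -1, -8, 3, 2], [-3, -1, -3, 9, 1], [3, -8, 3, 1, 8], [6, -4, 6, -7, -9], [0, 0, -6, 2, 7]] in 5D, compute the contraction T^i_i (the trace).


The contraction (trace) of a rank-2 tensor is the sum of its diagonal elements.
Diagonal entries: A[1,1] = -5, A[2,2] = -1, A[3,3] = 3, A[4,4] = -7, A[5,5] = 7
Tr(A) = -5 + -1 + 3 + -7 + 7 = -3

-3


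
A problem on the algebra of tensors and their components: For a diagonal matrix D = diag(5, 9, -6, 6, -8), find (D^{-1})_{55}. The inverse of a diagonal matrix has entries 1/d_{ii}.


For a diagonal matrix, the inverse has entries (D^{-1})_{ii} = 1/d_{ii}.
The diagonal entries are: d_{11} = 5, d_{22} = 9, d_{33} = -6, d_{44} = 6, d_{55} = -8
We need (D^{-1})_{55} = 1/d_{55} = 1/-8 = -1/8

-1/8


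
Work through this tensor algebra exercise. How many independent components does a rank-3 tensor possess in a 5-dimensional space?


The number of components of a rank-r tensor in d dimensions is d^r.
Here d = 5 and r = 3.
5^3 = 125

125


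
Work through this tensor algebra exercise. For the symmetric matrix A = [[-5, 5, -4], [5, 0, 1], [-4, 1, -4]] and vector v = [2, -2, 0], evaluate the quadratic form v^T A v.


First compute Av:
(Av)_1 = -5*2 + 5*-2 + -4*0 = -20
(Av)_2 = 5*2 + 0*-2 + 1*0 = 10
(Av)_3 = -4*2 + 1*-2 + -4*0 = -10
Av = [-20, 10, -10]
Then v^T (Av) = 2*-20 + -2*10 + 0*-10
= -40 + -20 + 0 = -60

-60


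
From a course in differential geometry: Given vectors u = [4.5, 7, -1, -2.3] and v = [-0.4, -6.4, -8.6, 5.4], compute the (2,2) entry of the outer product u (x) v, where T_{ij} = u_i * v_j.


The outer product entry T_{ij} = u_i * v_j.
We need i=2, j=2.
u_2 = 7, v_2 = -6.4
T_{2,2} = 7 * -6.4 = -44.8

-44.8


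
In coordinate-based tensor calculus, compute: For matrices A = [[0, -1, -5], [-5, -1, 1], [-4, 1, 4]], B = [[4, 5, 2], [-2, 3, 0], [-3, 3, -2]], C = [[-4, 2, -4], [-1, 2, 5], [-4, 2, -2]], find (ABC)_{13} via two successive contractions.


(ABC)_{13} = sum_m (AB)_{1m} C_{m3}. First compute row 1 of AB.
(AB)_{11} = 0*4 + -1*-2 + -5*-3 = 17
(AB)_{12} = 0*5 + -1*3 + -5*3 = -18
(AB)_{13} = 0*2 + -1*0 + -5*-2 = 10
Now contract with column 3 of C:
(AB)_{11} * C_{13} = 17 * -4 = -68
(AB)_{12} * C_{23} = -18 * 5 = -90
(AB)_{13} * C_{33} = 10 * -2 = -20
(ABC)_{13} = -68 + -90 + -20 = -178

-178


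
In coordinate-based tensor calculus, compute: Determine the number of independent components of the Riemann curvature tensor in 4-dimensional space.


The Riemann tensor in d dimensions has d^2(d^2 - 1)/12 independent components.
d = 4, so d^2 = 16
d^2 - 1 = 15
d^2(d^2 - 1) = 16 * 15 = 240
Divide by 12: 240 / 12 = 20

20


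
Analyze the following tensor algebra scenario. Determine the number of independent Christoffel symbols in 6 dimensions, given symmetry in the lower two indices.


Christoffel symbols Gamma^k_{ij} are symmetric in i,j, so there are d * d(d+1)/2 independent symbols.
d = 6
d(d+1)/2 = 6 * 7 / 2 = 21
Total = 6 * 21 = 126

126


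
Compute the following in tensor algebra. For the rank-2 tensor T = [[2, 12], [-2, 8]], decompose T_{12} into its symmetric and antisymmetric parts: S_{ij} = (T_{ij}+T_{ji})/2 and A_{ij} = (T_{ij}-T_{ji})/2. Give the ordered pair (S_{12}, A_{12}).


T_{12} = 12
T_{21} = -2
S_{12} = (12 + -2)/2 = 10/2 = 5
A_{12} = (12 - -2)/2 = 14/2 = 7
Check: S + A = 5 + 7 = 12 = T_{12}.

(5, 7)


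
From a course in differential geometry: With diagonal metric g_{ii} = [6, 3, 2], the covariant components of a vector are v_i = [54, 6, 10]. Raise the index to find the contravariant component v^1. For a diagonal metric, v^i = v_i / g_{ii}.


To raise an index with a diagonal metric: v^i = v_i / g_{ii}.
For index 1: v_1 = 54, g_{11} = 6
v^1 = 54 / 6 = 9

9


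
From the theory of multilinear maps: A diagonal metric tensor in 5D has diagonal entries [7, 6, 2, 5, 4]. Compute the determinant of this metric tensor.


For a diagonal metric, the determinant is the product of diagonal entries.
Diagonal entries: 7, 6, 2, 5, 4
det(g) = 7 * 6 * 2 * 5 * 4 = 1680

1680


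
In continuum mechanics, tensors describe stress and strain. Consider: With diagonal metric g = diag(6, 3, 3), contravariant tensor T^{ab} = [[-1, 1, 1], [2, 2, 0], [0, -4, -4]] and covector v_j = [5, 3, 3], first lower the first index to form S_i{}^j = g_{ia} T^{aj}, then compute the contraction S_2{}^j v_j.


Step 1: lower the first index. For a diagonal metric, g_{ia} T^{aj} = g_{ii} T^{ij} (no sum on i).
g_{22} = 3
S_2{}^1 = 3 * T^{21} = 3 * 2 = 6
S_2{}^2 = 3 * T^{22} = 3 * 2 = 6
S_2{}^3 = 3 * T^{23} = 3 * 0 = 0
Step 2: contract S_2{}^j with v_j.
S_2{}^1 * v_1 = 6 * 5 = 30
S_2{}^2 * v_2 = 6 * 3 = 18
S_2{}^3 * v_3 = 0 * 3 = 0
Result = 30 + 18 + 0 = 48

48


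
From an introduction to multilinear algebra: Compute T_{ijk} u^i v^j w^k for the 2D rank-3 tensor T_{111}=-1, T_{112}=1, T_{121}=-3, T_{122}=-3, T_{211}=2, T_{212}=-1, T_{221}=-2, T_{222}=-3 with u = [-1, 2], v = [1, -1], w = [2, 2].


S = sum over i,j,k of T_{ijk} u_i v_j w_k. Expanding all 8 terms:
T_{111}*u_1*v_1*w_1 = -1*-1*1*2 = 2  (running total: 2)
T_{112}*u_1*v_1*w_2 = 1*-1*1*2 = -2  (running total: 0)
T_{121}*u_1*v_2*w_1 = -3*-1*-1*2 = -6  (running total: -6)
T_{122}*u_1*v_2*w_2 = -3*-1*-1*2 = -6  (running total: -12)
T_{211}*u_2*v_1*w_1 = 2*2*1*2 = 8  (running total: -4)
T_{212}*u_2*v_1*w_2 = -1*2*1*2 = -4  (running total: -8)
T_{221}*u_2*v_2*w_1 = -2*2*-1*2 = 8  (running total: 0)
T_{222}*u_2*v_2*w_2 = -3*2*-1*2 = 12  (running total: 12)
S = 12

12


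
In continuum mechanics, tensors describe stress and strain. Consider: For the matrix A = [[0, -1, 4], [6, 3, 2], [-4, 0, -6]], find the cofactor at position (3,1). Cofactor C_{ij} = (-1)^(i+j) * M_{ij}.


To find cofactor C_{31}, delete row 3 and column 1.
The resulting 2x2 submatrix is: [[-1, 4], [3, 2]]
Minor M_{31} = -1*2 - 4*3
  = -2 - 12 = -14
Sign = (-1)^(3+1) = (-1)^4 = 1
Cofactor C_{31} = 1 * -14 = -14

-14


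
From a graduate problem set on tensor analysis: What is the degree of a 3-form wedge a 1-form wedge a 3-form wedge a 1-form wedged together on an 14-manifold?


The degree of a wedge product is the sum of the degrees of the individual forms.
Degrees: 3, 1, 3, 1
Total degree = 3 + 1 + 3 + 1 = 8

8


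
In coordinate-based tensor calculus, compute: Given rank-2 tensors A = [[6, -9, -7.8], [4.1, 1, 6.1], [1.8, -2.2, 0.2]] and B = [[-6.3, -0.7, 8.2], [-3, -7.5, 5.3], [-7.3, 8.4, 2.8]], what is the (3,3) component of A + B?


Tensor addition is component-wise: (A + B)_{ij} = A_{ij} + B_{ij}.
A_{33} = 0.2
B_{33} = 2.8
(A + B)_{33} = 0.2 + 2.8 = 3

3


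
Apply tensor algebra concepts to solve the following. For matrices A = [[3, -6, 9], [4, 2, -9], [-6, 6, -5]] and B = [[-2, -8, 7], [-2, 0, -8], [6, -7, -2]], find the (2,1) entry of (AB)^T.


(AB)^T_{ij} = (AB)_{ji} = sum_k A_{jk} B_{ki}.
For i=2, j=1 we need (AB)_{12}:
A_{11} * B_{12} = 3 * -8 = -24
A_{12} * B_{22} = -6 * 0 = 0
A_{13} * B_{32} = 9 * -7 = -63
Sum = -24 + 0 + -63 = -87

-87


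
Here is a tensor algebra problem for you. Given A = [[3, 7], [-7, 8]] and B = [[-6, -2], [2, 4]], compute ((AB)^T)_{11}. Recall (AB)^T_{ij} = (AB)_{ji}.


(AB)^T_{ij} = (AB)_{ji} = sum_k A_{jk} B_{ki}.
For i=1, j=1 we need (AB)_{11}:
A_{11} * B_{11} = 3 * -6 = -18
A_{12} * B_{21} = 7 * 2 = 14
Sum = -18 + 14 = -4

-4


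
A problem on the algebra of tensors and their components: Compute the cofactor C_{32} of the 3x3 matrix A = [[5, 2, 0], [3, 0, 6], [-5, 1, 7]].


To find cofactor C_{32}, delete row 3 and column 2.
The resulting 2x2 submatrix is: [[5, 0], [3, 6]]
Minor M_{32} = 5*6 - 0*3
  = 30 - 0 = 30
Sign = (-1)^(3+2) = (-1)^5 = -1
Cofactor C_{32} = -1 * 30 = -30

-30


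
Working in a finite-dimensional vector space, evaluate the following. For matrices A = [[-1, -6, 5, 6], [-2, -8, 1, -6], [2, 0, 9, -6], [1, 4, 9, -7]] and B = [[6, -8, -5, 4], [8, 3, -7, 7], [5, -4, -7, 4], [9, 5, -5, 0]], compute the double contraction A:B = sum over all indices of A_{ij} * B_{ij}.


A:B = sum over all i,j of A_{ij} * B_{ij}.
Row 1: -1*6=-6, -6*-8=48, 5*-5=-25, 6*4=24 => row sum = 41
Row 2: -2*8=-16, -8*3=-24, 1*-7=-7, -6*7=-42 => row sum = -89
Row 3: 2*5=10, 0*-4=0, 9*-7=-63, -6*4=-24 => row sum = -77
Row 4: 1*9=9, 4*5=20, 9*-5=-45, -7*0=0 => row sum = -16
Total = 41 + -89 + -77 + -16 = -141

-141


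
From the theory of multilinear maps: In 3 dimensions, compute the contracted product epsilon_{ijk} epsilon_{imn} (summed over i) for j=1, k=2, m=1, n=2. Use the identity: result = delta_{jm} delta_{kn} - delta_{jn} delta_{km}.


Using the identity: epsilon_{ijk} epsilon_{imn} = delta_{jm} delta_{kn} - delta_{jn} delta_{km}.
delta_{11} = 1
delta_{22} = 1
delta_{12} = 0
delta_{21} = 0
Result = 1 * 1 - 0 * 0 = 1 - 0 = 1

1


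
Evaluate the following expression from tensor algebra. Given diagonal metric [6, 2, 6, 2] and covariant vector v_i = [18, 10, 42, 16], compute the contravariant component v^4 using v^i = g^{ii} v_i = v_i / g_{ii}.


To raise an index with a diagonal metric: v^i = v_i / g_{ii}.
For index 4: v_4 = 16, g_{44} = 2
v^4 = 16 / 2 = 8

8


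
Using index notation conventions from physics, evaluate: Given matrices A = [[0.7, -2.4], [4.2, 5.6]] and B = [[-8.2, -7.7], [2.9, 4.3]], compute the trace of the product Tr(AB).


Tr(AB) = sum_i (AB)_{ii} where (AB)_{ii} = sum_k A_{ik} B_{ki}.
(AB)_{11} = 0.7*-8.2 + -2.4*2.9 = -12.7
(AB)_{22} = 4.2*-7.7 + 5.6*4.3 = -8.26
Tr(AB) = -12.7 + -8.26 = -20.96

-20.96


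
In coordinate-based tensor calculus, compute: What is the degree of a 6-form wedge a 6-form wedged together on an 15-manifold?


The degree of a wedge product is the sum of the degrees of the individual forms.
Degrees: 6, 6
Total degree = 6 + 6 = 12

12


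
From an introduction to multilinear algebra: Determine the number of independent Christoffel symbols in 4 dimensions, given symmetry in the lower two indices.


Christoffel symbols Gamma^k_{ij} are symmetric in i,j, so there are d * d(d+1)/2 independent symbols.
d = 4
d(d+1)/2 = 4 * 5 / 2 = 10
Total = 4 * 10 = 40

40


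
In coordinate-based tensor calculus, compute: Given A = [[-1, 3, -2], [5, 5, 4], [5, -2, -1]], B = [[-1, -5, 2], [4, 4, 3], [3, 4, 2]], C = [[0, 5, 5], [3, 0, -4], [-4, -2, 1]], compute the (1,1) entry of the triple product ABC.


(ABC)_{11} = sum_m (AB)_{1m} C_{m1}. First compute row 1 of AB.
(AB)_{11} = -1*-1 + 3*4 + -2*3 = 7
(AB)_{12} = -1*-5 + 3*4 + -2*4 = 9
(AB)_{13} = -1*2 + 3*3 + -2*2 = 3
Now contract with column 1 of C:
(AB)_{11} * C_{11} = 7 * 0 = 0
(AB)_{12} * C_{21} = 9 * 3 = 27
(AB)_{13} * C_{31} = 3 * -4 = -12
(ABC)_{11} = 0 + 27 + -12 = 15

15


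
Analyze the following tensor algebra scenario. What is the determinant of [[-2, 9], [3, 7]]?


For a 2x2 matrix [[a, b], [c, d]], det = a*d - b*c.
a = -2, b = 9, c = 3, d = 7
a*d = -2 * 7 = -14
b*c = 9 * 3 = 27
det = -14 - 27 = -41

-41


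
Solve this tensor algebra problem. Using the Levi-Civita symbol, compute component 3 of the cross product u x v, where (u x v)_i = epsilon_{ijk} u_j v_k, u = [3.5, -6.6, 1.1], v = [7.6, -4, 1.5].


(u x v)_3 = sum_{j,k} epsilon_{3jk} u_j v_k. Only permutations of (1,2,3) contribute; the two non-zero terms are:
eps_{312} u_1 v_2 = 1 * 3.5 * -4 = -14
eps_{321} u_2 v_1 = -1 * -6.6 * 7.6 = 50.16
(u x v)_3 = 36.16

36.16


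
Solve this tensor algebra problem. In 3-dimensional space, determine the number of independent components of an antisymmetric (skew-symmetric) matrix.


An antisymmetric rank-2 tensor satisfies A_{ij} = -A_{ji}, so diagonal entries are zero.
The independent components are the upper-triangular entries: C(n, 2) = n(n-1)/2.
n = 3
C(3, 2) = 3 * 2 / 2 = 6 / 2 = 3

3
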